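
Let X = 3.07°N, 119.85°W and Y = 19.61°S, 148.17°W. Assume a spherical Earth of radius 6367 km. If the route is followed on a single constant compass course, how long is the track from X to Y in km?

Rhumb course C = atan2(Δλ, Δψ) with Δψ = ln[tan(π/4+φ₂/2)/tan(π/4+φ₁/2)] = -0.4028, Δλ = -0.4943 → C = 230.83°
d = R·|Δφ| / |cos C| = 6367·0.39584 / 0.63168 = 3990 km

3990 km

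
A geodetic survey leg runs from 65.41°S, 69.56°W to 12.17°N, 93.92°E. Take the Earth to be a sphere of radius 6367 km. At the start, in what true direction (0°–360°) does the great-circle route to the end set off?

160.0°

θ = atan2( sin Δλ·cos φ₂ ,  cos φ₁ sin φ₂ − sin φ₁ cos φ₂ cos Δλ )
  = atan2(+0.2780, -0.7645) = 160.02°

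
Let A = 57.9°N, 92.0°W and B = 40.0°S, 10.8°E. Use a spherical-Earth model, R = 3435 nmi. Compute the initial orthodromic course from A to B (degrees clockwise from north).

θ = atan2( sin Δλ·cos φ₂ ,  cos φ₁ sin φ₂ − sin φ₁ cos φ₂ cos Δλ )
  = atan2(+0.7470, -0.1978) = 104.83°

104.8°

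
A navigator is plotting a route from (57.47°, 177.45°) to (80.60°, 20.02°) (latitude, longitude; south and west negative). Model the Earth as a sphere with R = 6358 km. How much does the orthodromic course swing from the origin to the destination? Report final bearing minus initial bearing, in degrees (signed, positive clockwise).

-156.4°

At departure: θ₁ = atan2(sin Δλ cos φ₂, cos φ₁ sin φ₂ − sin φ₁ cos φ₂ cos Δλ) = 354.56°
At arrival: θ₂ = atan2(sin Δλ cos φ₁, −cos φ₂ sin φ₁ + sin φ₂ cos φ₁ cos Δλ) = 198.20°
Δθ = θ₂ − θ₁ = -156.4°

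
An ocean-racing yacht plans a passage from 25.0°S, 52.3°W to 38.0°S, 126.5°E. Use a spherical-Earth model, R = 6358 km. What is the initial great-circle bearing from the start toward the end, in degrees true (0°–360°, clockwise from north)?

178.9°

N = sin Δλ·cos φ₂ = +0.0165;  D = cos φ₁ sin φ₂ − sin φ₁ cos φ₂ cos Δλ = -0.8909
initial course = atan2(N, D) = 178.94°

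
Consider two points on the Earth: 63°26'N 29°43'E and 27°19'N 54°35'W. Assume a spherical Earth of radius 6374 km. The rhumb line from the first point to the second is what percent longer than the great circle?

Great circle: σ = 1.1041 rad → d_gc = Rσ = 7037.7 km
Rhumb: Δφ = -0.6304, Δλ = -1.4713, Δψ = -0.9476, q = Δφ/Δψ = 0.6652 → d_rh = R√(Δφ²+q²Δλ²) = 7420.1 km
Excess = (7420.1 − 7037.7) / 7037.7 = 382.4 / 7037.7 = 5.43% ≈ 5.4%

5.4%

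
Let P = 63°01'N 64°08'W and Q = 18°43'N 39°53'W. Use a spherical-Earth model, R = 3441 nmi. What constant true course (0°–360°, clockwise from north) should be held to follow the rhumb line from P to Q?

158.9°

Meridional parts: M(φ₁)=+1.4274, M(φ₂)=+0.3326 → ΔM = -1.0948;  Δλ = +0.4232 rad
tan C = Δλ / ΔM = -0.3866 → C = 158.86°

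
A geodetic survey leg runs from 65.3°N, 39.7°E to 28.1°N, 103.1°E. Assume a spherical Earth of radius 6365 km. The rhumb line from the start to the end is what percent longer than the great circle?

3.0%

Great circle: σ = 0.9361 rad → d_gc = Rσ = 5958.0 km
Rhumb: Δφ = -0.6493, Δλ = +1.1065, Δψ = -1.0075, q = Δφ/Δψ = 0.6444 → d_rh = R√(Δφ²+q²Δλ²) = 6138.1 km
Excess = (6138.1 − 5958.0) / 5958.0 = 180.1 / 5958.0 = 3.02% ≈ 3.0%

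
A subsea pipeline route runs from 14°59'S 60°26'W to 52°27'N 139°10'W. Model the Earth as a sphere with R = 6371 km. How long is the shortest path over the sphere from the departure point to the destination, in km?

cos σ = sin φ₁ sin φ₂ + cos φ₁ cos φ₂ cos Δλ
      = sin(-14.98°)sin(52.45°) + cos(-14.98°)cos(52.45°)cos(-78.73°) = -0.0900
σ = 95.161° → d = Rσ = 6371·1.66087 = 10581 km

10581 km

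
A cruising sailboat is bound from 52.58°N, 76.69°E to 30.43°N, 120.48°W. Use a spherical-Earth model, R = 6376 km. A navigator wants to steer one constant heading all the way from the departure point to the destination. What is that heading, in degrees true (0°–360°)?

Meridional parts: M(φ₁)=+1.0827, M(φ₂)=+0.5580 → ΔM = -0.5247;  Δλ = +2.8419 rad
tan C = Δλ / ΔM = -5.4161 → C = 100.46°

100.5°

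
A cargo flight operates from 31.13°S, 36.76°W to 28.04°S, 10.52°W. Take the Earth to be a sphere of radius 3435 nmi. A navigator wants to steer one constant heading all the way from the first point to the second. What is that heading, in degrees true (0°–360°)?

82.3°

Δψ = ln[tan(π/4+φ₂/2)/tan(π/4+φ₁/2)] = +0.0620
Δλ = +0.4580 rad (taken the short way round)
course = atan2(Δλ, Δψ) = 82.29°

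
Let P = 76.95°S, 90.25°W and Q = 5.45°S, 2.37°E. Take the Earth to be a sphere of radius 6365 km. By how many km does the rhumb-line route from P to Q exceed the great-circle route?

Great circle: cos σ = sin φ₁ sin φ₂ + cos φ₁ cos φ₂ cos Δλ,  σ = 1.4885 rad → d_gc = 9474.011 km
Rhumb line: Δψ = +2.0730, q = Δφ/Δψ = 0.6020, d_rh = R√(Δφ²+q²Δλ²) = 10072.510 km
Excess = 10072.510 − 9474.011 = 598.499 ≈ 598 km

598 km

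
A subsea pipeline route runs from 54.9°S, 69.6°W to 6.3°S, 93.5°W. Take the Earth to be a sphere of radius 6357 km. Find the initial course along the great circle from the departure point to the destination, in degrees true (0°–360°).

329.4°

θ = atan2( sin Δλ·cos φ₂ ,  cos φ₁ sin φ₂ − sin φ₁ cos φ₂ cos Δλ )
  = atan2(-0.4027, +0.6804) = 329.38°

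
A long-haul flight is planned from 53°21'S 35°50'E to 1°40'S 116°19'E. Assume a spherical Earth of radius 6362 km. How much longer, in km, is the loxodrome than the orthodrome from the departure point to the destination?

222 km

Great circle: cos σ = sin φ₁ sin φ₂ + cos φ₁ cos φ₂ cos Δλ,  σ = 1.4485 rad → d_gc = 9215.4 km
Rhumb line: Δψ = +1.0759, q = Δφ/Δψ = 0.8384, d_rh = R√(Δφ²+q²Δλ²) = 9437.7 km
Excess = 9437.7 − 9215.4 = 222.3 ≈ 222 km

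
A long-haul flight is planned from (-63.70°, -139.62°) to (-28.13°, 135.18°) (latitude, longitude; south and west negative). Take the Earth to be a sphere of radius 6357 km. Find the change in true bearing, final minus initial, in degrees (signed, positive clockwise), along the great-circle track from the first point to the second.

Initial bearing θ₁ = atan2(sin Δλ cos φ₂, cos φ₁ sin φ₂ − sin φ₁ cos φ₂ cos Δλ) = 260.77°
Final bearing θ₂ = (initial bearing from the destination back to the start) + 180° = 330.27°
Δθ = θ₂ − θ₁ = +69.5°

+69.5°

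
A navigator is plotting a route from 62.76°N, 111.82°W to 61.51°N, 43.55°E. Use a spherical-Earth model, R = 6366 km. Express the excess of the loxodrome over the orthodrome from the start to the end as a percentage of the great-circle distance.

33.6%

Great circle: σ = 0.9484 rad → d_gc = Rσ = 6037.7 km
Rhumb: Δφ = -0.0218, Δλ = +2.7117, Δψ = -0.0467, q = Δφ/Δψ = 0.4673 → d_rh = R√(Δφ²+q²Δλ²) = 8068.3 km
Excess = (8068.3 − 6037.7) / 6037.7 = 2030.6 / 6037.7 = 33.63% ≈ 33.6%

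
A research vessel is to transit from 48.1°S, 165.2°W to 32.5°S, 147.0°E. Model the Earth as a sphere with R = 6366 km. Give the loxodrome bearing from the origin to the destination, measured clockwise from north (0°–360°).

Meridional parts: M(φ₁)=-0.9601, M(φ₂)=-0.6004 → ΔM = +0.3597;  Δλ = -0.8343 rad
tan C = Δλ / ΔM = -2.3192 → C = 293.33°

293.3°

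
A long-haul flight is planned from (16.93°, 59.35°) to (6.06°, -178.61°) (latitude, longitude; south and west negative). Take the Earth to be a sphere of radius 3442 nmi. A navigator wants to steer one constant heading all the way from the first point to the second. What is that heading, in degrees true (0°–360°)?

Δψ = ln[tan(π/4+φ₂/2)/tan(π/4+φ₁/2)] = -0.1939
Δλ = +2.1300 rad (taken the short way round)
course = atan2(Δλ, Δψ) = 95.20°

95.2°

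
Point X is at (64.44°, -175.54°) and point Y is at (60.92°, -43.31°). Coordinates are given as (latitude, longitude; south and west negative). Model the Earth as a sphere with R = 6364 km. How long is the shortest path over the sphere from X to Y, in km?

5515 km

Haversine: a = sin²(Δφ/2)+cos φ₁ cos φ₂ sin²(Δλ/2) = 0.17626;  σ = 2·atan2(√a,√(1−a))
σ = 49.649° → d = Rσ = 6364·0.86653 = 5515 km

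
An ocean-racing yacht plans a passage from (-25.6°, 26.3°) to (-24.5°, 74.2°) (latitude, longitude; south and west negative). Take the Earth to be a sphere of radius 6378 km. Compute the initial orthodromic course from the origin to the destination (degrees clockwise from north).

99.3°

θ = atan2( sin Δλ·cos φ₂ ,  cos φ₁ sin φ₂ − sin φ₁ cos φ₂ cos Δλ )
  = atan2(+0.6752, -0.1104) = 99.29°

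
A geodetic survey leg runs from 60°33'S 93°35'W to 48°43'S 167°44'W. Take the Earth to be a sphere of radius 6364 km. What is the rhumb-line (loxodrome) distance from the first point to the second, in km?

4904 km

Δψ = ln[tan(π/4+φ₂/2)/tan(π/4+φ₁/2)] = +0.3600;  Δφ = +0.2065 rad,  Δλ = -1.2942 rad
q = Δφ/Δψ = 0.5737
d = R·√(Δφ² + q²Δλ²) = 6364·0.77059 = 4904 km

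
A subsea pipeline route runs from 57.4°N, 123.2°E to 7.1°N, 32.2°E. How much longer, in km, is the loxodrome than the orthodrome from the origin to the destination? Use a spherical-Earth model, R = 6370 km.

389 km

Great circle: cos σ = sin φ₁ sin φ₂ + cos φ₁ cos φ₂ cos Δλ,  σ = 1.4759 rad → d_gc = 9401.2 km
Rhumb line: Δψ = -1.1053, q = Δφ/Δψ = 0.7942, d_rh = R√(Δφ²+q²Δλ²) = 9789.9 km
Excess = 9789.9 − 9401.2 = 388.7 ≈ 389 km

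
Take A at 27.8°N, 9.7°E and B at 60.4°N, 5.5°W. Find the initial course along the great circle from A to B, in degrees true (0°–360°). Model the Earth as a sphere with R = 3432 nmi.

346.7°

N = sin Δλ·cos φ₂ = -0.1295;  D = cos φ₁ sin φ₂ − sin φ₁ cos φ₂ cos Δλ = +0.5468
initial course = atan2(N, D) = 346.68°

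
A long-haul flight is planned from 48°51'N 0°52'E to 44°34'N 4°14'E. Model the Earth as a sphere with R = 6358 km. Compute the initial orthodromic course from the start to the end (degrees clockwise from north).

N = sin Δλ·cos φ₂ = +0.0418;  D = cos φ₁ sin φ₂ − sin φ₁ cos φ₂ cos Δλ = -0.0738
initial course = atan2(N, D) = 150.44°

150.4°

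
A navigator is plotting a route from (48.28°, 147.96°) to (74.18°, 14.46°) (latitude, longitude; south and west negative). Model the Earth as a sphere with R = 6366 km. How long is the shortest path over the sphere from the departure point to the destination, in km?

cos σ = sin φ₁ sin φ₂ + cos φ₁ cos φ₂ cos Δλ
      = sin(48.28°)sin(74.18°) + cos(48.28°)cos(74.18°)cos(-133.50°) = 0.5933
σ = 53.612° → d = Rσ = 6366·0.93571 = 5957 km

5957 km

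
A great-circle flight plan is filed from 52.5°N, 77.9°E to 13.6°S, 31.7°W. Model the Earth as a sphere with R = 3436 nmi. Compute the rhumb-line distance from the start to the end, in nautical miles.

6979 nmi

Δψ = ln[tan(π/4+φ₂/2)/tan(π/4+φ₁/2)] = -1.3200;  Δφ = -1.1537 rad,  Δλ = -1.9129 rad
q = Δφ/Δψ = 0.8740
d = R·√(Δφ² + q²Δλ²) = 3436·2.03120 = 6979 nmi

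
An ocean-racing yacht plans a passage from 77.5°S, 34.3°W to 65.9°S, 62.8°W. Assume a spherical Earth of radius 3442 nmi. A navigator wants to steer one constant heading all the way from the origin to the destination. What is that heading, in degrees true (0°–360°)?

Δψ = ln[tan(π/4+φ₂/2)/tan(π/4+φ₁/2)] = +0.6674
Δλ = -0.4974 rad (taken the short way round)
course = atan2(Δλ, Δψ) = 323.30°

323.3°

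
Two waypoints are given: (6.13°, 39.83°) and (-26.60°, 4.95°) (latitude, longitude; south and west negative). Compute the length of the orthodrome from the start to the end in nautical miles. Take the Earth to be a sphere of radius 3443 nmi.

Haversine: a = sin²(Δφ/2)+cos φ₁ cos φ₂ sin²(Δλ/2) = 0.15924;  σ = 2·atan2(√a,√(1−a))
σ = 47.038° → d = Rσ = 3443·0.82097 = 2827 nmi

2827 nmi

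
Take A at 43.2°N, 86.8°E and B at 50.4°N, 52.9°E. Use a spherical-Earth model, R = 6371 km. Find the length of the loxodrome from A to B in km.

Δψ = ln[tan(π/4+φ₂/2)/tan(π/4+φ₁/2)] = +0.1840;  Δφ = +0.1257 rad,  Δλ = -0.5917 rad
q = Δφ/Δψ = 0.6831
d = R·√(Δφ² + q²Δλ²) = 6371·0.42324 = 2696 km

2696 km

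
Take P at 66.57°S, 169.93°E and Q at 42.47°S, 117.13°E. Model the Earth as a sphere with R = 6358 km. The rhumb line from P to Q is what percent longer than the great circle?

2.5%

Great circle: σ = 0.6487 rad → d_gc = Rσ = 4124.5 km
Rhumb: Δφ = +0.4206, Δλ = -0.9215, Δψ = +0.7530, q = Δφ/Δψ = 0.5586 → d_rh = R√(Δφ²+q²Δλ²) = 4226.4 km
Excess = (4226.4 − 4124.5) / 4124.5 = 101.9 / 4124.5 = 2.47% ≈ 2.5%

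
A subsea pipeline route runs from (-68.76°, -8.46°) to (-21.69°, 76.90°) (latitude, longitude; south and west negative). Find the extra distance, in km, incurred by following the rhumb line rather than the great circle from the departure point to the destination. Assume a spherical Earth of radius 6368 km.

Great circle: cos σ = sin φ₁ sin φ₂ + cos φ₁ cos φ₂ cos Δλ,  σ = 1.1899 rad → d_gc = 7577.6 km
Rhumb line: Δψ = +1.2860, q = Δφ/Δψ = 0.6388, d_rh = R√(Δφ²+q²Δλ²) = 8006.2 km
Excess = 8006.2 − 7577.6 = 428.6 ≈ 429 km

429 km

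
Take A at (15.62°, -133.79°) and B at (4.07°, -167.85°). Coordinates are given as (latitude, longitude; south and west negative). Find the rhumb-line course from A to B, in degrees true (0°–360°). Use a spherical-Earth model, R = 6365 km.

251.0°

Δψ = ln[tan(π/4+φ₂/2)/tan(π/4+φ₁/2)] = -0.2050
Δλ = -0.5945 rad (taken the short way round)
course = atan2(Δλ, Δψ) = 250.98°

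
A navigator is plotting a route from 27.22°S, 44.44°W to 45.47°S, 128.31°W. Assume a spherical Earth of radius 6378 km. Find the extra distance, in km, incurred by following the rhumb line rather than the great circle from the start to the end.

Great circle: cos σ = sin φ₁ sin φ₂ + cos φ₁ cos φ₂ cos Δλ,  σ = 1.1673 rad → d_gc = 7444.8 km
Rhumb line: Δψ = -0.3990, q = Δφ/Δψ = 0.7983, d_rh = R√(Δφ²+q²Δλ²) = 7725.1 km
Excess = 7725.1 − 7444.8 = 280.3 ≈ 280 km

280 km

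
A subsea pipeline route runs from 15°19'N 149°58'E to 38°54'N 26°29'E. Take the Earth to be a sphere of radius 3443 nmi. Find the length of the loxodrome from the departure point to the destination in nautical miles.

Rhumb course C = atan2(Δλ, Δψ) with Δψ = ln[tan(π/4+φ₂/2)/tan(π/4+φ₁/2)] = +0.4675, Δλ = -2.1552 → C = 282.24°
d = R·|Δφ| / |cos C| = 3443·0.41161 / 0.21198 = 6685 nmi

6685 nmi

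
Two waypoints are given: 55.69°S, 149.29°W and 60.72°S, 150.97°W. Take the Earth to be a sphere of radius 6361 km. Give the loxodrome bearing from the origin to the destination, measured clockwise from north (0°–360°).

Meridional parts: M(φ₁)=-1.1754, M(φ₂)=-1.3424 → ΔM = -0.1670;  Δλ = -0.0293 rad
tan C = Δλ / ΔM = +0.1756 → C = 189.96°

190.0°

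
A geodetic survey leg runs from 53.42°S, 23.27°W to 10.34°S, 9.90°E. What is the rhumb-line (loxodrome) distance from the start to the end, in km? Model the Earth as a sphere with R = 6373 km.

5652 km

Rhumb course C = atan2(Δλ, Δψ) with Δψ = ln[tan(π/4+φ₂/2)/tan(π/4+φ₁/2)] = +0.9256, Δλ = +0.5789 → C = 32.02°
d = R·|Δφ| / |cos C| = 6373·0.75189 / 0.84783 = 5652 km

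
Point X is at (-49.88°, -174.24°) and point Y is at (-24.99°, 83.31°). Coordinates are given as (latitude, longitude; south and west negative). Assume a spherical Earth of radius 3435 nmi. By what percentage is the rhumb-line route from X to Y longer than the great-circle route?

6.5%

Great circle: σ = 1.3724 rad → d_gc = Rσ = 4714.1 nmi
Rhumb: Δφ = +0.4344, Δλ = -1.7881, Δψ = +0.5567, q = Δφ/Δψ = 0.7803 → d_rh = R√(Δφ²+q²Δλ²) = 5019.4 nmi
Excess = (5019.4 − 4714.1) / 4714.1 = 305.3 / 4714.1 = 6.48% ≈ 6.5%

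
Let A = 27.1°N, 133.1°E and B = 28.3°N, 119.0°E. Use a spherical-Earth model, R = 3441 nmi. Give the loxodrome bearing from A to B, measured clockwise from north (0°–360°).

275.5°

Δψ = ln[tan(π/4+φ₂/2)/tan(π/4+φ₁/2)] = +0.0237
Δλ = -0.2461 rad (taken the short way round)
course = atan2(Δλ, Δψ) = 275.49°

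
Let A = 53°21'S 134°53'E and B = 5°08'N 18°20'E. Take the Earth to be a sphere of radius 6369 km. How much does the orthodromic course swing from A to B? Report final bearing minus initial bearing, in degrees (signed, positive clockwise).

+74.3°

At departure: θ₁ = atan2(sin Δλ cos φ₂, cos φ₁ sin φ₂ − sin φ₁ cos φ₂ cos Δλ) = 251.17°
At arrival: θ₂ = atan2(sin Δλ cos φ₁, −cos φ₂ sin φ₁ + sin φ₂ cos φ₁ cos Δλ) = 325.44°
Δθ = θ₂ − θ₁ = +74.3°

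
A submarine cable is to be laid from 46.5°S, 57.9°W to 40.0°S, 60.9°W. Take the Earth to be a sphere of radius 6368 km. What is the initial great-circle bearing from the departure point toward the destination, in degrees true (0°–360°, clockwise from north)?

340.4°

N = sin Δλ·cos φ₂ = -0.0401;  D = cos φ₁ sin φ₂ − sin φ₁ cos φ₂ cos Δλ = +0.1124
initial course = atan2(N, D) = 340.38°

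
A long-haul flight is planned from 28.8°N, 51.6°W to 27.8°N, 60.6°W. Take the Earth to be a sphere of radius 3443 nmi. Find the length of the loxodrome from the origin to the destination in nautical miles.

480 nmi

Δψ = ln[tan(π/4+φ₂/2)/tan(π/4+φ₁/2)] = -0.0198;  Δφ = -0.0175 rad,  Δλ = -0.1571 rad
q = Δφ/Δψ = 0.8805
d = R·√(Δφ² + q²Δλ²) = 3443·0.13940 = 480 nmi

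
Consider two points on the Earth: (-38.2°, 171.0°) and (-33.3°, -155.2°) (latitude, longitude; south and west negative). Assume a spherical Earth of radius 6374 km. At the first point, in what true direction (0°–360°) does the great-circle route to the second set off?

θ = atan2( sin Δλ·cos φ₂ ,  cos φ₁ sin φ₂ − sin φ₁ cos φ₂ cos Δλ )
  = atan2(+0.4650, -0.0019) = 90.24°

90.2°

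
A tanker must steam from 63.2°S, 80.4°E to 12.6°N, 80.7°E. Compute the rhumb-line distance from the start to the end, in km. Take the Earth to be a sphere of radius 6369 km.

8426 km

Δψ = ln[tan(π/4+φ₂/2)/tan(π/4+φ₁/2)] = +1.6562;  Δφ = +1.3230 rad,  Δλ = +0.0052 rad
q = Δφ/Δψ = 0.7988
d = R·√(Δφ² + q²Δλ²) = 6369·1.32297 = 8426 km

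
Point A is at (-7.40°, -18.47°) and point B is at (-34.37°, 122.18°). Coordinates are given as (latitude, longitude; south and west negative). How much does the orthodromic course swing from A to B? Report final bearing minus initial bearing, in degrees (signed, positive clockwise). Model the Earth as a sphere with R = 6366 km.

-91.4°

At departure: θ₁ = atan2(sin Δλ cos φ₂, cos φ₁ sin φ₂ − sin φ₁ cos φ₂ cos Δλ) = 140.81°
At arrival: θ₂ = atan2(sin Δλ cos φ₁, −cos φ₂ sin φ₁ + sin φ₂ cos φ₁ cos Δλ) = 49.38°
Δθ = θ₂ − θ₁ = -91.4°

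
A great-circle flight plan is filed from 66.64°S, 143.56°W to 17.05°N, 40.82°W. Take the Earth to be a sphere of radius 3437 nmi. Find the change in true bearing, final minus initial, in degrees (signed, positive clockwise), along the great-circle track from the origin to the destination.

-70.3°

At departure: θ₁ = atan2(sin Δλ cos φ₂, cos φ₁ sin φ₂ − sin φ₁ cos φ₂ cos Δλ) = 94.74°
At arrival: θ₂ = atan2(sin Δλ cos φ₁, −cos φ₂ sin φ₁ + sin φ₂ cos φ₁ cos Δλ) = 24.41°
Δθ = θ₂ − θ₁ = -70.3°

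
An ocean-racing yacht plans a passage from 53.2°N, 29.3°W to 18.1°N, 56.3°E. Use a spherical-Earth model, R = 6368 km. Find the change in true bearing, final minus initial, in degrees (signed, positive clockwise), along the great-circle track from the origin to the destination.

+59.0°

Initial bearing θ₁ = atan2(sin Δλ cos φ₂, cos φ₁ sin φ₂ − sin φ₁ cos φ₂ cos Δλ) = 82.33°
Final bearing θ₂ = (initial bearing from the destination back to the start) + 180° = 141.35°
Δθ = θ₂ − θ₁ = +59.0°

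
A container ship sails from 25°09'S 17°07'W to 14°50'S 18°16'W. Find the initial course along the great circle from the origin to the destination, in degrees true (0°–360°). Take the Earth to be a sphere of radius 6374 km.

353.8°

θ = atan2( sin Δλ·cos φ₂ ,  cos φ₁ sin φ₂ − sin φ₁ cos φ₂ cos Δλ )
  = atan2(-0.0194, +0.1790) = 353.81°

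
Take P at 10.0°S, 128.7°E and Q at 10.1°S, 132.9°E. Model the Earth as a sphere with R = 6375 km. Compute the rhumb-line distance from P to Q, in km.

460 km

Δψ = ln[tan(π/4+φ₂/2)/tan(π/4+φ₁/2)] = -0.0018;  Δφ = -0.0017 rad,  Δλ = +0.0733 rad
q = Δφ/Δψ = 0.9847
d = R·√(Δφ² + q²Δλ²) = 6375·0.07220 = 460 km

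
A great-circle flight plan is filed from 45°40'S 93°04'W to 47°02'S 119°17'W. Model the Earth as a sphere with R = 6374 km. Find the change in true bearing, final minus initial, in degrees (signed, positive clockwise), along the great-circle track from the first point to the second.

Initial bearing θ₁ = atan2(sin Δλ cos φ₂, cos φ₁ sin φ₂ − sin φ₁ cos φ₂ cos Δλ) = 256.19°
Final bearing θ₂ = (initial bearing from the destination back to the start) + 180° = 275.32°
Δθ = θ₂ − θ₁ = +19.1°

+19.1°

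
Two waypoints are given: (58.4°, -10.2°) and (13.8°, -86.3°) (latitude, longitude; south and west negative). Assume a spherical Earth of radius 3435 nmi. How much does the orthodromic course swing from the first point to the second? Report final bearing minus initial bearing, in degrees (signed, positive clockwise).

-53.0°

At departure: θ₁ = atan2(sin Δλ cos φ₂, cos φ₁ sin φ₂ − sin φ₁ cos φ₂ cos Δλ) = 265.53°
At arrival: θ₂ = atan2(sin Δλ cos φ₁, −cos φ₂ sin φ₁ + sin φ₂ cos φ₁ cos Δλ) = 212.54°
Δθ = θ₂ − θ₁ = -53.0°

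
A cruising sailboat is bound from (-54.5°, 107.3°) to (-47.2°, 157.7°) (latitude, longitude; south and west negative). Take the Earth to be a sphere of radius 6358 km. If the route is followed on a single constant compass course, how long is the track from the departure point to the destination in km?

Rhumb course C = atan2(Δλ, Δψ) with Δψ = ln[tan(π/4+φ₂/2)/tan(π/4+φ₁/2)] = +0.2024, Δλ = +0.8796 → C = 77.05°
d = R·|Δφ| / |cos C| = 6358·0.12741 / 0.22419 = 3613 km

3613 km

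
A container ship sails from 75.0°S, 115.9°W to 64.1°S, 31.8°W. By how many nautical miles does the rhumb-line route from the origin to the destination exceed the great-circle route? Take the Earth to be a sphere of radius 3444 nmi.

Great circle: cos σ = sin φ₁ sin φ₂ + cos φ₁ cos φ₂ cos Δλ,  σ = 0.4938 rad → d_gc = 1700.7 nmi
Rhumb line: Δψ = +0.5577, q = Δφ/Δψ = 0.3411, d_rh = R√(Δφ²+q²Δλ²) = 1844.7 nmi
Excess = 1844.7 − 1700.7 = 144.0 ≈ 144 nmi

144 nmi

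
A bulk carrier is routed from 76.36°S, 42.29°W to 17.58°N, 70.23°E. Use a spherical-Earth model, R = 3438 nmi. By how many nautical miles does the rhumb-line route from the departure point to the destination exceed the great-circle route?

502 nmi

Great circle: cos σ = sin φ₁ sin φ₂ + cos φ₁ cos φ₂ cos Δλ,  σ = 1.9602 rad → d_gc = 6739.1 nmi
Rhumb line: Δψ = +2.4354, q = Δφ/Δψ = 0.6732, d_rh = R√(Δφ²+q²Δλ²) = 7241.2 nmi
Excess = 7241.2 − 6739.1 = 502.1 ≈ 502 nmi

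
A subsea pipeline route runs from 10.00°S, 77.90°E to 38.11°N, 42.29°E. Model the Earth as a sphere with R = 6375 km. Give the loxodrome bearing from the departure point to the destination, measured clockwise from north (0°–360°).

325.2°

Meridional parts: M(φ₁)=-0.1754, M(φ₂)=+0.7204 → ΔM = +0.8959;  Δλ = -0.6215 rad
tan C = Δλ / ΔM = -0.6938 → C = 325.25°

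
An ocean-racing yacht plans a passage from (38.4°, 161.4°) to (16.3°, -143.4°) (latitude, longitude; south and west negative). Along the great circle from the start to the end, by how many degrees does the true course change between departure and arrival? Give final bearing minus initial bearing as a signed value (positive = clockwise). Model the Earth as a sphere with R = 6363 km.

At departure: θ₁ = atan2(sin Δλ cos φ₂, cos φ₁ sin φ₂ − sin φ₁ cos φ₂ cos Δλ) = 98.68°
At arrival: θ₂ = atan2(sin Δλ cos φ₁, −cos φ₂ sin φ₁ + sin φ₂ cos φ₁ cos Δλ) = 126.18°
Δθ = θ₂ − θ₁ = +27.5°

+27.5°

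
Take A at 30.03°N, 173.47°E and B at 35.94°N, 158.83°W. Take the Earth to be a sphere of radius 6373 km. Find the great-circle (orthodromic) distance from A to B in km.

2657 km

cos σ = sin φ₁ sin φ₂ + cos φ₁ cos φ₂ cos Δλ
      = sin(30.03°)sin(35.94°) + cos(30.03°)cos(35.94°)cos(27.70°) = 0.9144
σ = 23.886° → d = Rσ = 6373·0.41689 = 2657 km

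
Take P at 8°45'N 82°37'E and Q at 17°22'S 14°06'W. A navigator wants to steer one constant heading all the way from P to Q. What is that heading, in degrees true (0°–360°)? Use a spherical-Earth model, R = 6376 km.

254.7°

Δψ = ln[tan(π/4+φ₂/2)/tan(π/4+φ₁/2)] = -0.4612
Δλ = -1.6880 rad (taken the short way round)
course = atan2(Δλ, Δψ) = 254.72°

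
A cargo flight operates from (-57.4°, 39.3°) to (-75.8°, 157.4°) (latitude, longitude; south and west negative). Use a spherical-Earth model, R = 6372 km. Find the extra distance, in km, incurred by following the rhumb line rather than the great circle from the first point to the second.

787 km

Great circle: cos σ = sin φ₁ sin φ₂ + cos φ₁ cos φ₂ cos Δλ,  σ = 0.7160 rad → d_gc = 4562.1 km
Rhumb line: Δψ = -0.8534, q = Δφ/Δψ = 0.3763, d_rh = R√(Δφ²+q²Δλ²) = 5349.2 km
Excess = 5349.2 − 4562.1 = 787.1 ≈ 787 km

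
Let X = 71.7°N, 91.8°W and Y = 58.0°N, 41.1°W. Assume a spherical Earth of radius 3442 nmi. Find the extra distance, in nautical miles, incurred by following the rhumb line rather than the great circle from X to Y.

Great circle: cos σ = sin φ₁ sin φ₂ + cos φ₁ cos φ₂ cos Δλ,  σ = 0.4262 rad → d_gc = 1466.9 nmi
Rhumb line: Δψ = -0.5768, q = Δφ/Δψ = 0.4146, d_rh = R√(Δφ²+q²Δλ²) = 1507.2 nmi
Excess = 1507.2 − 1466.9 = 40.3 ≈ 40 nmi

40 nmi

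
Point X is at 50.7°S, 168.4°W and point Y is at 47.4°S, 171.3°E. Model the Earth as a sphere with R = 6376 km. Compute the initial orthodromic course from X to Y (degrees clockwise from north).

276.1°

θ = atan2( sin Δλ·cos φ₂ ,  cos φ₁ sin φ₂ − sin φ₁ cos φ₂ cos Δλ )
  = atan2(-0.2348, +0.0250) = 276.08°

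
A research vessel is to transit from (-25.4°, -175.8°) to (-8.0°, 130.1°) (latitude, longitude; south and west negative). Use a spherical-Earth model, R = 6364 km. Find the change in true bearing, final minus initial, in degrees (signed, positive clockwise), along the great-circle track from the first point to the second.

+16.9°

At departure: θ₁ = atan2(sin Δλ cos φ₂, cos φ₁ sin φ₂ − sin φ₁ cos φ₂ cos Δλ) = 278.74°
At arrival: θ₂ = atan2(sin Δλ cos φ₁, −cos φ₂ sin φ₁ + sin φ₂ cos φ₁ cos Δλ) = 295.63°
Δθ = θ₂ − θ₁ = +16.9°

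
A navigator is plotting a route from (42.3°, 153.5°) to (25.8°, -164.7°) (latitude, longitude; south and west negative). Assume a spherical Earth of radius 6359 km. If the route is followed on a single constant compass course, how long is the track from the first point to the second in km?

4235 km

Δψ = ln[tan(π/4+φ₂/2)/tan(π/4+φ₁/2)] = -0.3499;  Δφ = -0.2880 rad,  Δλ = +0.7295 rad
q = Δφ/Δψ = 0.8230
d = R·√(Δφ² + q²Δλ²) = 6359·0.66593 = 4235 km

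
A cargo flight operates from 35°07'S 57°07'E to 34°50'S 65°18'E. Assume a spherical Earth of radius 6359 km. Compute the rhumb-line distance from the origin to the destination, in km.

Δψ = ln[tan(π/4+φ₂/2)/tan(π/4+φ₁/2)] = +0.0060;  Δφ = +0.0049 rad,  Δλ = +0.1428 rad
q = Δφ/Δψ = 0.8194
d = R·√(Δφ² + q²Δλ²) = 6359·0.11714 = 745 km

745 km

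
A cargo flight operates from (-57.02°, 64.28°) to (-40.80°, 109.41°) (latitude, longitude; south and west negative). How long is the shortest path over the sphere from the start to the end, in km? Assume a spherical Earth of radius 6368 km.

Haversine: a = sin²(Δφ/2)+cos φ₁ cos φ₂ sin²(Δλ/2) = 0.08058;  σ = 2·atan2(√a,√(1−a))
σ = 32.982° → d = Rσ = 6368·0.57564 = 3666 km

3666 km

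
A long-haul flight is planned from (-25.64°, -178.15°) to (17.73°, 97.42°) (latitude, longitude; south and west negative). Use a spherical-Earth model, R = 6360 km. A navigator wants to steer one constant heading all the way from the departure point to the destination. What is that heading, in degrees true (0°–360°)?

297.8°

Meridional parts: M(φ₁)=-0.4632, M(φ₂)=+0.3145 → ΔM = +0.7777;  Δλ = -1.4736 rad
tan C = Δλ / ΔM = -1.8947 → C = 297.82°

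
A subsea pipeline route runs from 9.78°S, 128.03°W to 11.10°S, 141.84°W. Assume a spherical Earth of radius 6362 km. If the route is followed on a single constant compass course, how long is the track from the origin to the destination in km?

Δψ = ln[tan(π/4+φ₂/2)/tan(π/4+φ₁/2)] = -0.0234;  Δφ = -0.0230 rad,  Δλ = -0.2410 rad
q = Δφ/Δψ = 0.9834
d = R·√(Δφ² + q²Δλ²) = 6362·0.23815 = 1515 km

1515 km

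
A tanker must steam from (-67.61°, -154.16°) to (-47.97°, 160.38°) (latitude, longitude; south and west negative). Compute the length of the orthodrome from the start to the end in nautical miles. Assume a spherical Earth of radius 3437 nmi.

cos σ = sin φ₁ sin φ₂ + cos φ₁ cos φ₂ cos Δλ
      = sin(-67.61°)sin(-47.97°) + cos(-67.61°)cos(-47.97°)cos(-45.46°) = 0.8657
σ = 30.040° → d = Rσ = 3437·0.52430 = 1802 nmi

1802 nmi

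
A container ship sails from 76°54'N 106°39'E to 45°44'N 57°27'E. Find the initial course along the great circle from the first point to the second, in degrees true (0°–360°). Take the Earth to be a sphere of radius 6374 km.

241.9°

θ = atan2( sin Δλ·cos φ₂ ,  cos φ₁ sin φ₂ − sin φ₁ cos φ₂ cos Δλ )
  = atan2(-0.5284, -0.2819) = 241.92°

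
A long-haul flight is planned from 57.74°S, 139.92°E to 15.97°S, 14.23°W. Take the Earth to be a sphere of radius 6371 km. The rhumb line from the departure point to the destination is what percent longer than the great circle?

20.6%

Great circle: σ = 1.8020 rad → d_gc = Rσ = 11480.6 km
Rhumb: Δφ = +0.7290, Δλ = -2.6904, Δψ = +0.9582, q = Δφ/Δψ = 0.7608 → d_rh = R√(Δφ²+q²Δλ²) = 13843.3 km
Excess = (13843.3 − 11480.6) / 11480.6 = 2362.7 / 11480.6 = 20.58% ≈ 20.6%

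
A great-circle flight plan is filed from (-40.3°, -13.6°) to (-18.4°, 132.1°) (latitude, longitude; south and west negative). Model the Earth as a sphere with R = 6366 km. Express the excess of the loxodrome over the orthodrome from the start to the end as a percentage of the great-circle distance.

12.8%

Great circle: σ = 1.9754 rad → d_gc = Rσ = 12575.5 km
Rhumb: Δφ = +0.3822, Δλ = +2.5429, Δψ = +0.4430, q = Δφ/Δψ = 0.8629 → d_rh = R√(Δφ²+q²Δλ²) = 14179.4 km
Excess = (14179.4 − 12575.5) / 12575.5 = 1603.9 / 12575.5 = 12.754% ≈ 12.8%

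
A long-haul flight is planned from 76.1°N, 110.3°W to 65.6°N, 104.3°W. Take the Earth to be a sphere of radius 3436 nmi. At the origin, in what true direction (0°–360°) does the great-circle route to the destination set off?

166.5°

θ = atan2( sin Δλ·cos φ₂ ,  cos φ₁ sin φ₂ − sin φ₁ cos φ₂ cos Δλ )
  = atan2(+0.0432, -0.1800) = 166.51°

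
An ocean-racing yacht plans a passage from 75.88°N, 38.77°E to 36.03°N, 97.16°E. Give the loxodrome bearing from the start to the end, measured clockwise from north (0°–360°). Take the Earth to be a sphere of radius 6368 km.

Meridional parts: M(φ₁)=+2.0887, M(φ₂)=+0.6749 → ΔM = -1.4138;  Δλ = +1.0191 rad
tan C = Δλ / ΔM = -0.7208 → C = 144.21°

144.2°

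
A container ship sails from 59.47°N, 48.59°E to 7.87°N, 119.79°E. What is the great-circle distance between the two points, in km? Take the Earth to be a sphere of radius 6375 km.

Haversine: a = sin²(Δφ/2)+cos φ₁ cos φ₂ sin²(Δλ/2) = 0.35995;  σ = 2·atan2(√a,√(1−a))
σ = 73.733° → d = Rσ = 6375·1.28689 = 8204 km

8204 km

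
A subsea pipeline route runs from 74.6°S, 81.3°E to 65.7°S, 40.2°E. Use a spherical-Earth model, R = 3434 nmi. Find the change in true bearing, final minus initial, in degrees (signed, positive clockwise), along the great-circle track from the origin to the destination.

At departure: θ₁ = atan2(sin Δλ cos φ₂, cos φ₁ sin φ₂ − sin φ₁ cos φ₂ cos Δλ) = 281.89°
At arrival: θ₂ = atan2(sin Δλ cos φ₁, −cos φ₂ sin φ₁ + sin φ₂ cos φ₁ cos Δλ) = 320.84°
Δθ = θ₂ − θ₁ = +39.0°

+39.0°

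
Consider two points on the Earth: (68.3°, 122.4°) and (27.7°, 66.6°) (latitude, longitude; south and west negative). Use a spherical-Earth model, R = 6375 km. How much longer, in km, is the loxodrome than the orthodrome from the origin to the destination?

Great circle: cos σ = sin φ₁ sin φ₂ + cos φ₁ cos φ₂ cos Δλ,  σ = 0.9073 rad → d_gc = 5783.8 km
Rhumb line: Δψ = -1.1485, q = Δφ/Δψ = 0.6170, d_rh = R√(Δφ²+q²Δλ²) = 5922.7 km
Excess = 5922.7 − 5783.8 = 138.9 ≈ 139 km

139 km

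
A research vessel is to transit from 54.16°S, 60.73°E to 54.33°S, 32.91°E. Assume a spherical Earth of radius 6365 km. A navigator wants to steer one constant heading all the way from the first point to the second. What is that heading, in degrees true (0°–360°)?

Δψ = ln[tan(π/4+φ₂/2)/tan(π/4+φ₁/2)] = -0.0051
Δλ = -0.4856 rad (taken the short way round)
course = atan2(Δλ, Δψ) = 269.40°

269.4°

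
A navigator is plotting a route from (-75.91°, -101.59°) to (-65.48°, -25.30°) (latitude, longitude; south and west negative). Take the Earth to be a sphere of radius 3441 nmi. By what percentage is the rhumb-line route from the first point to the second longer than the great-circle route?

Great circle: σ = 0.4361 rad → d_gc = Rσ = 1500.8 nmi
Rhumb: Δφ = +0.1820, Δλ = +1.3315, Δψ = +0.5644, q = Δφ/Δψ = 0.3225 → d_rh = R√(Δφ²+q²Δλ²) = 1605.1 nmi
Excess = (1605.1 − 1500.8) / 1500.8 = 104.3 / 1500.8 = 6.9496% ≈ 6.9%

6.9%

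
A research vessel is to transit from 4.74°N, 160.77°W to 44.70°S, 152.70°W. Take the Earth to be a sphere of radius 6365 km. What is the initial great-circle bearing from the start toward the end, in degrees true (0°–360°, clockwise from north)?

172.5°

θ = atan2( sin Δλ·cos φ₂ ,  cos φ₁ sin φ₂ − sin φ₁ cos φ₂ cos Δλ )
  = atan2(+0.0998, -0.7591) = 172.51°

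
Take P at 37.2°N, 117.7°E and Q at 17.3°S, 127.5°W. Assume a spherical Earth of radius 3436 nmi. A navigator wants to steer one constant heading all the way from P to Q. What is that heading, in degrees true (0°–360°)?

Δψ = ln[tan(π/4+φ₂/2)/tan(π/4+φ₁/2)] = -1.0070
Δλ = +2.0036 rad (taken the short way round)
course = atan2(Δλ, Δψ) = 116.68°

116.7°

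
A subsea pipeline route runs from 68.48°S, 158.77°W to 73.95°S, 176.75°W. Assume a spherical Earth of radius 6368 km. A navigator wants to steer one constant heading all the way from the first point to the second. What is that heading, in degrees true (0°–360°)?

226.4°

Δψ = ln[tan(π/4+φ₂/2)/tan(π/4+φ₁/2)] = -0.2986
Δλ = -0.3138 rad (taken the short way round)
course = atan2(Δλ, Δψ) = 226.43°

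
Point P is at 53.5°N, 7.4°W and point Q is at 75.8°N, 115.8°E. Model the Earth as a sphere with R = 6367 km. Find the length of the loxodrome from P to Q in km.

Rhumb course C = atan2(Δλ, Δψ) with Δψ = ln[tan(π/4+φ₂/2)/tan(π/4+φ₁/2)] = +0.9736, Δλ = +2.1502 → C = 65.64°
d = R·|Δφ| / |cos C| = 6367·0.38921 / 0.41247 = 6008 km

6008 km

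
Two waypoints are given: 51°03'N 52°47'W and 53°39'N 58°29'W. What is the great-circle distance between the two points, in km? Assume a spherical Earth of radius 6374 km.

Haversine: a = sin²(Δφ/2)+cos φ₁ cos φ₂ sin²(Δλ/2) = 0.00144;  σ = 2·atan2(√a,√(1−a))
σ = 4.343° → d = Rσ = 6374·0.07580 = 483 km

483 km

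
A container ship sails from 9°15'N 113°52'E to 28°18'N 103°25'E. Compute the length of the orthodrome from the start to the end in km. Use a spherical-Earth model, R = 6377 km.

Haversine: a = sin²(Δφ/2)+cos φ₁ cos φ₂ sin²(Δλ/2) = 0.03459;  σ = 2·atan2(√a,√(1−a))
σ = 21.437° → d = Rσ = 6377·0.37415 = 2386 km

2386 km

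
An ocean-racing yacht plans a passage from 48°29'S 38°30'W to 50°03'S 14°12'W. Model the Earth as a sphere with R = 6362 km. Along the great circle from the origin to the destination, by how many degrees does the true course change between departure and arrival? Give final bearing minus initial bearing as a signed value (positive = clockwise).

-18.5°

At departure: θ₁ = atan2(sin Δλ cos φ₂, cos φ₁ sin φ₂ − sin φ₁ cos φ₂ cos Δλ) = 104.82°
At arrival: θ₂ = atan2(sin Δλ cos φ₁, −cos φ₂ sin φ₁ + sin φ₂ cos φ₁ cos Δλ) = 86.29°
Δθ = θ₂ − θ₁ = -18.5°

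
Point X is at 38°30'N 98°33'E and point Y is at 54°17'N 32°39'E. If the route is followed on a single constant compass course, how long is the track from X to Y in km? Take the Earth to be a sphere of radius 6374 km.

Rhumb course C = atan2(Δλ, Δψ) with Δψ = ln[tan(π/4+φ₂/2)/tan(π/4+φ₁/2)] = +0.4035, Δλ = -1.1502 → C = 289.33°
d = R·|Δφ| / |cos C| = 6374·0.27547 / 0.33105 = 5304 km

5304 km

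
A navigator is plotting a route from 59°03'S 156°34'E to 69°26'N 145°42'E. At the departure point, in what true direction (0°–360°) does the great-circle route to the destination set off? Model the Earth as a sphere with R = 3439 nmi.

355.1°

θ = atan2( sin Δλ·cos φ₂ ,  cos φ₁ sin φ₂ − sin φ₁ cos φ₂ cos Δλ )
  = atan2(-0.0662, +0.7774) = 355.13°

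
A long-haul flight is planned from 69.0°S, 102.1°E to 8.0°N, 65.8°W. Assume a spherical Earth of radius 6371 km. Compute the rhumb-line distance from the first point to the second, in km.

16192 km

Rhumb course C = atan2(Δλ, Δψ) with Δψ = ln[tan(π/4+φ₂/2)/tan(π/4+φ₁/2)] = +1.8257, Δλ = -2.9304 → C = 301.92°
d = R·|Δφ| / |cos C| = 6371·1.34390 / 0.52878 = 16192 km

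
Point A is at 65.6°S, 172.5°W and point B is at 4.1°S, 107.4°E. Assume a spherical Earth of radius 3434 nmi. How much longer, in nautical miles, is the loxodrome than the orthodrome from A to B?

178 nmi

Great circle: cos σ = sin φ₁ sin φ₂ + cos φ₁ cos φ₂ cos Δλ,  σ = 1.4344 rad → d_gc = 4925.8 nmi
Rhumb line: Δψ = +1.4599, q = Δφ/Δψ = 0.7352, d_rh = R√(Δφ²+q²Δλ²) = 5103.5 nmi
Excess = 5103.5 − 4925.8 = 177.7 ≈ 178 nmi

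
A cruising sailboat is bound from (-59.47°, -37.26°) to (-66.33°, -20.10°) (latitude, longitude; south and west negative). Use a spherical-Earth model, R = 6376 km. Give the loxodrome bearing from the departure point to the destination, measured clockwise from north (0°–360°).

131.4°

Δψ = ln[tan(π/4+φ₂/2)/tan(π/4+φ₁/2)] = -0.2642
Δλ = +0.2995 rad (taken the short way round)
course = atan2(Δλ, Δψ) = 131.42°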